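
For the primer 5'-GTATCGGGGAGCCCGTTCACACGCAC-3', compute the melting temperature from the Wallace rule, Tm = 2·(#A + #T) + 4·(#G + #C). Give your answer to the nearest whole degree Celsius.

Base counts: A=5, T=4, G=8, C=9 (length 26).
Tm = 2·(5+4) + 4·(8+9) = 2·9 + 4·17 = 18 + 68 = 86°C.

86°C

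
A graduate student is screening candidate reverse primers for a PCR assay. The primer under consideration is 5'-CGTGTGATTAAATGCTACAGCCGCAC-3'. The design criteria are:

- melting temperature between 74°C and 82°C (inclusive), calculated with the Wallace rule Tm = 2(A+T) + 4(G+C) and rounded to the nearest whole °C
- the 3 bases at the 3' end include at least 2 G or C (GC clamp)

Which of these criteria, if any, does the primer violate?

Meets all criteria.

Base counts: A=7, T=6, G=6, C=7 (length 26).
Tm: Tm = 2·13 + 4·13 = 78°C ✓
GC clamp: 3' end CAC has 2 G/C ✓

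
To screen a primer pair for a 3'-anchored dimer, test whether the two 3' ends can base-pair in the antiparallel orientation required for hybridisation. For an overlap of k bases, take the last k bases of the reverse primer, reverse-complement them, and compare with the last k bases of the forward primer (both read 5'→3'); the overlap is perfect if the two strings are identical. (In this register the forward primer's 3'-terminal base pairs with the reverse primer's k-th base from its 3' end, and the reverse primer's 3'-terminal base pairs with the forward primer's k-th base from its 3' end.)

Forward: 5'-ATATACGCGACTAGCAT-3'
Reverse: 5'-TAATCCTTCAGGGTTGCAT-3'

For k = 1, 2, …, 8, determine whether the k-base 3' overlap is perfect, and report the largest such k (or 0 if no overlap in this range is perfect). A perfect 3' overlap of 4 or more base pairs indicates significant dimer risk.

Longest perfect overlap: 2 complementary base pairs; below the dimer-risk threshold (threshold 4).

Last 8 bases (5'→3') — forward …ACTAGCAT, reverse …GGTTGCAT.
Reverse complement of the reverse primer's last 8 bases: ATGCAACC; its first k bases are the reverse complement of the reverse primer's last k bases, so a perfect k-base overlap needs the forward primer's last k bases to equal them.
Comparing (forward last k vs required): k=1: T vs A ✗; k=2: AT vs AT ✓; k=3: CAT vs ATG ✗; k=4: GCAT vs ATGC ✗; k=5: AGCAT vs ATGCA ✗; k=6: TAGCAT vs ATGCAA ✗; k=7: CTAGCAT vs ATGCAAC ✗; k=8: ACTAGCAT vs ATGCAACC ✗.
Only k = 2 is perfect, so the longest perfect 3' overlap is 2.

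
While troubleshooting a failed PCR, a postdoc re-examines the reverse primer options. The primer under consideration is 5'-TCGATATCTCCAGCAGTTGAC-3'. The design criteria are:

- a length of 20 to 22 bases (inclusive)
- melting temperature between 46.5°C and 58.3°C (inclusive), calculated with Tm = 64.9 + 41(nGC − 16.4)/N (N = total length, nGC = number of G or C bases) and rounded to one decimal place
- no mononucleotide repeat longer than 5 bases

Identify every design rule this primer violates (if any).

Meets all criteria.

Base counts: A=5, T=6, G=4, C=6 (length 21).
length: length 21 ✓
Tm: Tm = 64.9 + 41·(10 − 16.4)/21 = 52.4°C ✓
homopolymer run: longest run = 2 ✓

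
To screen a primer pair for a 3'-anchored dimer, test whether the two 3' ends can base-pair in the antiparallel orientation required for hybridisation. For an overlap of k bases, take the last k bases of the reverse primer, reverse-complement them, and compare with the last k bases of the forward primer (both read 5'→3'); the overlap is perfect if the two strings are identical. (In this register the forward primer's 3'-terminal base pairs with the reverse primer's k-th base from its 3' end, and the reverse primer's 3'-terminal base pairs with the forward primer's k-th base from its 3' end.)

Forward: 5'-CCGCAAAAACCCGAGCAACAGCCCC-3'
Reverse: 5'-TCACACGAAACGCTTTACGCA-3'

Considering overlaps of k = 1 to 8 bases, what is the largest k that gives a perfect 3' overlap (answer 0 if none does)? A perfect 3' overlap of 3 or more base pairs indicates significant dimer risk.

Longest perfect overlap: 0 complementary base pairs; below the dimer-risk threshold (threshold 3).

Last 8 bases (5'→3') — forward …ACAGCCCC, reverse …TTTACGCA.
Reverse complement of the reverse primer's last 8 bases: TGCGTAAA; its first k bases are the reverse complement of the reverse primer's last k bases, so a perfect k-base overlap needs the forward primer's last k bases to equal them.
Comparing (forward last k vs required): k=1: C vs T ✗; k=2: CC vs TG ✗; k=3: CCC vs TGC ✗; k=4: CCCC vs TGCG ✗; k=5: GCCCC vs TGCGT ✗; k=6: AGCCCC vs TGCGTA ✗; k=7: CAGCCCC vs TGCGTAA ✗; k=8: ACAGCCCC vs TGCGTAAA ✗.
No overlap length from 1 to 8 is perfect, so the longest perfect 3' overlap is 0.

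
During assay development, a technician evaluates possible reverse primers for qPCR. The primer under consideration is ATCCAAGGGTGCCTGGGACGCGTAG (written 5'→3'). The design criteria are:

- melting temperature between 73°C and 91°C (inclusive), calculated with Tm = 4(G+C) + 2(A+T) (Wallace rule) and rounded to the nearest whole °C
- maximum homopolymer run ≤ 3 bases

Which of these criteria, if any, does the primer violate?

Base counts: A=5, T=4, G=10, C=6 (length 25).
Tm: Tm = 2·9 + 4·16 = 82°C ✓
homopolymer run: longest run = 3 ✓

Meets all criteria.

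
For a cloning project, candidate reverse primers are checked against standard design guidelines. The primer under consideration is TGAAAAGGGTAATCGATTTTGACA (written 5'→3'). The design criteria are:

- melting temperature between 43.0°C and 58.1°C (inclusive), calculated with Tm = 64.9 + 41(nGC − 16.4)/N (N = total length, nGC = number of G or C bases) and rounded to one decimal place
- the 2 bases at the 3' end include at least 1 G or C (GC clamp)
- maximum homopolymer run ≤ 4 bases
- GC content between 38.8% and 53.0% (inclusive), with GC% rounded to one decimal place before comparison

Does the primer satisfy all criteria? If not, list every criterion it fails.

Base counts: A=9, T=7, G=6, C=2 (length 24).
Tm: Tm = 64.9 + 41·(8 − 16.4)/24 = 50.6°C ✓
GC clamp: 3' end CA has 1 G/C ✓
homopolymer run: longest run = 4 ✓
GC content: GC 8/24 = 33.3%, outside 38.8–53.0% ✗

Fails: GC content.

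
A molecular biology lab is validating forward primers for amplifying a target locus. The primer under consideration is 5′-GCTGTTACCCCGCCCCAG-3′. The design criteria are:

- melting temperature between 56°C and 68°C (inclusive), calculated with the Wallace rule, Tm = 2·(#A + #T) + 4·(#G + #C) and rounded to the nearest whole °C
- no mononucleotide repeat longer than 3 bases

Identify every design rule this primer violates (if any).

Base counts: A=2, T=3, G=4, C=9 (length 18).
Tm: Tm = 2·5 + 4·13 = 62°C ✓
homopolymer run: longest run = 4, exceeds 3 ✗

Fails: homopolymer run.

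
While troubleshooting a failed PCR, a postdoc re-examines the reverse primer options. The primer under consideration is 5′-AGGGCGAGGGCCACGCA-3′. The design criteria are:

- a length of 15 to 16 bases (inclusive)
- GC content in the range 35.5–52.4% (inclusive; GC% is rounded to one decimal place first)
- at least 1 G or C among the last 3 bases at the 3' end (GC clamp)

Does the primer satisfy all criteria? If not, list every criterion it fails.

Base counts: A=4, T=0, G=8, C=5 (length 17).
length: length 17, outside 15–16 ✗
GC content: GC 13/17 = 76.5%, outside 35.5–52.4% ✗
GC clamp: 3' end GCA has 2 G/C ✓

Fails: length, GC content.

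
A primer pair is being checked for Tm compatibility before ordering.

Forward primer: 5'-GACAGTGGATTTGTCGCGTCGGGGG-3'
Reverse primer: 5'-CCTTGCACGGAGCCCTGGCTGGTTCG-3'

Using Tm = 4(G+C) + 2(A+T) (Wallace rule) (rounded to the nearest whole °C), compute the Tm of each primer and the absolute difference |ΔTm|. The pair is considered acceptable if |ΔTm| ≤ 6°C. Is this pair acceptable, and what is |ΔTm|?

|ΔTm| = 6°C; the pair is acceptable.

Forward: A=3 T=6 G=12 C=4 → Tm = 2·9 + 4·16 = 82°C.
Reverse: A=2 T=6 G=9 C=9 → Tm = 2·8 + 4·18 = 88°C.
|ΔTm| = |82 − 88| = 6°C, ≤ 6°C.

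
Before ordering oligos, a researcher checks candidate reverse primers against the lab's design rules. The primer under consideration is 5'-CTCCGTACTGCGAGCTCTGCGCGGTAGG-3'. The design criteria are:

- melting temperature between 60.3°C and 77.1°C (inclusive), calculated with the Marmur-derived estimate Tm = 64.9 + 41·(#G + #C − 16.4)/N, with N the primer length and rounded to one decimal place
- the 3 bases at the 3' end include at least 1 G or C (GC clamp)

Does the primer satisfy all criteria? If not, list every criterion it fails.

Base counts: A=3, T=6, G=10, C=9 (length 28).
Tm: Tm = 64.9 + 41·(19 − 16.4)/28 = 68.7°C ✓
GC clamp: 3' end AGG has 2 G/C ✓

Meets all criteria.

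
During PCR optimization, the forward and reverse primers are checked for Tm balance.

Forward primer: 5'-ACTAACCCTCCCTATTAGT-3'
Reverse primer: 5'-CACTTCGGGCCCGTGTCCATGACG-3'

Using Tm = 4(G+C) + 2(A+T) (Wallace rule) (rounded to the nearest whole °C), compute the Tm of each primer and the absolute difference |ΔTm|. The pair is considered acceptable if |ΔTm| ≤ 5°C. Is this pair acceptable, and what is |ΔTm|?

Forward: A=5 T=6 G=1 C=7 → Tm = 2·11 + 4·8 = 54°C.
Reverse: A=3 T=5 G=7 C=9 → Tm = 2·8 + 4·16 = 80°C.
|ΔTm| = |54 − 80| = 26°C, > 5°C.

|ΔTm| = 26°C; the pair is not acceptable.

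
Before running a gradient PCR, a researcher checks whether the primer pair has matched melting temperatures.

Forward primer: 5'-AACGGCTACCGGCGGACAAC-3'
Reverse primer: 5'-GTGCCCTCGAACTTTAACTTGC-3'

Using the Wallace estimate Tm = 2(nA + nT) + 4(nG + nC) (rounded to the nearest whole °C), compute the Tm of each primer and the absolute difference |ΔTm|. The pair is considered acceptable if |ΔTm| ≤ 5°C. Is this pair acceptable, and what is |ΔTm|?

|ΔTm| = 0°C; the pair is acceptable.

Forward: A=6 T=1 G=6 C=7 → Tm = 2·7 + 4·13 = 66°C.
Reverse: A=4 T=7 G=4 C=7 → Tm = 2·11 + 4·11 = 66°C.
|ΔTm| = |66 − 66| = 0°C, ≤ 5°C.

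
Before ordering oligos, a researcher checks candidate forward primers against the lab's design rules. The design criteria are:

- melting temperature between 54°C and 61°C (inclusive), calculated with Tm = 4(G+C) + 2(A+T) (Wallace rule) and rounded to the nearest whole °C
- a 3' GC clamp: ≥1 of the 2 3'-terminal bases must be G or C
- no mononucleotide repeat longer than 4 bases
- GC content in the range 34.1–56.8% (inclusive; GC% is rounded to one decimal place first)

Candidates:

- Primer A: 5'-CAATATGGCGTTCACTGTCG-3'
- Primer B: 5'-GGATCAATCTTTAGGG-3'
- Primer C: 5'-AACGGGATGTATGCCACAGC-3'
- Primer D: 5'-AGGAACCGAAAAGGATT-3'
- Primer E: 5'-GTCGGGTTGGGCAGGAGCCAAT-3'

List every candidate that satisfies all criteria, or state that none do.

Primer A only.

Primer A (20 nt, A=4 T=6 G=5 C=5): Tm = 2·10 + 4·10 = 60°C ✓; 3' end CG has 2 G/C ✓; longest run = 2 ✓; GC 10/20 = 50.0% ✓ — passes.
Primer B (16 nt, A=4 T=5 G=5 C=2): Tm = 2·9 + 4·7 = 46°C, outside 54–61°C ✗; 3' end GG has 2 G/C ✓; longest run = 3 ✓; GC 7/16 = 43.8% ✓ — fails.
Primer C (20 nt, A=6 T=3 G=6 C=5): Tm = 2·9 + 4·11 = 62°C, outside 54–61°C ✗; 3' end GC has 2 G/C ✓; longest run = 3 ✓; GC 11/20 = 55.0% ✓ — fails.
Primer D (17 nt, A=8 T=2 G=5 C=2): Tm = 2·10 + 4·7 = 48°C, outside 54–61°C ✗; 3' end TT has 0 G/C, need ≥1 ✗; longest run = 4 ✓; GC 7/17 = 41.2% ✓ — fails.
Primer E (22 nt, A=4 T=4 G=10 C=4): Tm = 2·8 + 4·14 = 72°C, outside 54–61°C ✗; 3' end AT has 0 G/C, need ≥1 ✗; longest run = 3 ✓; GC 14/22 = 63.6%, outside 34.1–56.8% ✗ — fails.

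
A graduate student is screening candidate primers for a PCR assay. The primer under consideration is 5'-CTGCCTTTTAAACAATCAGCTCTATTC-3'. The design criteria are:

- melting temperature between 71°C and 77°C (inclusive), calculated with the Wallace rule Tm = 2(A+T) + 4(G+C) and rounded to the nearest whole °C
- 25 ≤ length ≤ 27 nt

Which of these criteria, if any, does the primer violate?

Meets all criteria.

Base counts: A=7, T=10, G=2, C=8 (length 27).
Tm: Tm = 2·17 + 4·10 = 74°C ✓
length: length 27 ✓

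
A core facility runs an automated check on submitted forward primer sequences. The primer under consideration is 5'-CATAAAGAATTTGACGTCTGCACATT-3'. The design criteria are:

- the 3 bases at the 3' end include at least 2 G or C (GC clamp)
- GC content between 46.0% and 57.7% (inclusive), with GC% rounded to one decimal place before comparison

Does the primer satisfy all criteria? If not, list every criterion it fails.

Base counts: A=9, T=8, G=4, C=5 (length 26).
GC clamp: 3' end ATT has 0 G/C, need ≥2 ✗
GC content: GC 9/26 = 34.6%, outside 46.0–57.7% ✗

Fails: GC clamp, GC content.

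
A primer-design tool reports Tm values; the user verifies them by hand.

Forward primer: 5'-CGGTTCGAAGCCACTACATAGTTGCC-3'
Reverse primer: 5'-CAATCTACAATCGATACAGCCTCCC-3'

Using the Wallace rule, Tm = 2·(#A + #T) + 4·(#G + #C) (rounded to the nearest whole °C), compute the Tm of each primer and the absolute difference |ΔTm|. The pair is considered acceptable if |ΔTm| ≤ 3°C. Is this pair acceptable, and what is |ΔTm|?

|ΔTm| = 6°C; the pair is not acceptable.

Forward: A=6 T=6 G=6 C=8 → Tm = 2·12 + 4·14 = 80°C.
Reverse: A=8 T=5 G=2 C=10 → Tm = 2·13 + 4·12 = 74°C.
|ΔTm| = |80 − 74| = 6°C, > 3°C.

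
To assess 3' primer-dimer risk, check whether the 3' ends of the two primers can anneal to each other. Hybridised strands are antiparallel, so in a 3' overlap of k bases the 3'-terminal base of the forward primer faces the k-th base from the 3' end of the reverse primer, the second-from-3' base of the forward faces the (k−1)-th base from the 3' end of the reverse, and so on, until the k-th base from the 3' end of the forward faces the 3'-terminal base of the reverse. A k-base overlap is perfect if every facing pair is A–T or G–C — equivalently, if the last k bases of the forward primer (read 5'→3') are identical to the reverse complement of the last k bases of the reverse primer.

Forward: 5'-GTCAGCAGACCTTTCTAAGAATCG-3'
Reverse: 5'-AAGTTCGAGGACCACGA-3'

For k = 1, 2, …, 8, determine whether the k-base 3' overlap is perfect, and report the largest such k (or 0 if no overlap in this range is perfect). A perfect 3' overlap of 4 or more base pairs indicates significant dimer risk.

Last 8 bases (5'→3') — forward …AAGAATCG, reverse …GACCACGA.
Reverse complement of the reverse primer's last 8 bases: TCGTGGTC; its first k bases are the reverse complement of the reverse primer's last k bases, so a perfect k-base overlap needs the forward primer's last k bases to equal them.
Comparing (forward last k vs required): k=1: G vs T ✗; k=2: CG vs TC ✗; k=3: TCG vs TCG ✓; k=4: ATCG vs TCGT ✗; k=5: AATCG vs TCGTG ✗; k=6: GAATCG vs TCGTGG ✗; k=7: AGAATCG vs TCGTGGT ✗; k=8: AAGAATCG vs TCGTGGTC ✗.
Only k = 3 is perfect, so the longest perfect 3' overlap is 3.

Longest perfect overlap: 3 complementary base pairs; below the dimer-risk threshold (threshold 4).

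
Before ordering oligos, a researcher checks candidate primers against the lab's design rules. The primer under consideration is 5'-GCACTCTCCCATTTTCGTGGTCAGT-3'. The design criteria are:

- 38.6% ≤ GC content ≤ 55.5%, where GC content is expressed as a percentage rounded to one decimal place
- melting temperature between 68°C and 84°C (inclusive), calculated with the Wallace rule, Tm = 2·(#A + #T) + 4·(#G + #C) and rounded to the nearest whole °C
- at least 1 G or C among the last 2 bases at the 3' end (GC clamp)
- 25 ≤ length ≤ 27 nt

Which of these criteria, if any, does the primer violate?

Meets all criteria.

Base counts: A=3, T=9, G=5, C=8 (length 25).
GC content: GC 13/25 = 52.0% ✓
Tm: Tm = 2·12 + 4·13 = 76°C ✓
GC clamp: 3' end GT has 1 G/C ✓
length: length 25 ✓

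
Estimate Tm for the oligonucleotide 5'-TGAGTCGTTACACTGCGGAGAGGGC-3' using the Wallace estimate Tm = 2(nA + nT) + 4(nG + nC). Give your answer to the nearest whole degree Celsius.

Base counts: A=5, T=5, G=10, C=5 (length 25).
Tm = 2·(5+5) + 4·(10+5) = 2·10 + 4·15 = 20 + 60 = 80°C.

80°C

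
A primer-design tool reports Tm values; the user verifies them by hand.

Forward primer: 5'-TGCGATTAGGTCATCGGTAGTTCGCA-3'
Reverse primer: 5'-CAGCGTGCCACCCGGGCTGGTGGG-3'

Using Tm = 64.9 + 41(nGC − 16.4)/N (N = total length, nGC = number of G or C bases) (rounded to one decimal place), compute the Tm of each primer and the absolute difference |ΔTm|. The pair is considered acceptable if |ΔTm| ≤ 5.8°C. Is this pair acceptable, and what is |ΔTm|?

|ΔTm| = 9.8°C; the pair is not acceptable.

Forward: G+C = 13, N = 26 → Tm = 64.9 + 41·(13 − 16.4)/26 = 59.5°C.
Reverse: G+C = 19, N = 24 → Tm = 64.9 + 41·(19 − 16.4)/24 = 69.3°C.
|ΔTm| = |59.5 − 69.3| = 9.8°C, > 5.8°C.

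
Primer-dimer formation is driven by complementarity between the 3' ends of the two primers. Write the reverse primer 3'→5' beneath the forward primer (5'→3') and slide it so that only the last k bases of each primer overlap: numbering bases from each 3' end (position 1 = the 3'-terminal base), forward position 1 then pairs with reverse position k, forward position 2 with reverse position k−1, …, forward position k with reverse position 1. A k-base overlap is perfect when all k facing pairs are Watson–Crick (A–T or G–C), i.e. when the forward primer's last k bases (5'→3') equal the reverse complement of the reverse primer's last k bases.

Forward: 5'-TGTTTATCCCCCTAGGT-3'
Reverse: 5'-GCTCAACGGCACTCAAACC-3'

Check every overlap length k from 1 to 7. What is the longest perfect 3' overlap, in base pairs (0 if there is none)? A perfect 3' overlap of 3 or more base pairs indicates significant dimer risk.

Longest perfect overlap: 3 complementary base pairs; significant dimer risk (threshold 3).

Last 7 bases (5'→3') — forward …CCTAGGT, reverse …TCAAACC.
Reverse complement of the reverse primer's last 7 bases: GGTTTGA; its first k bases are the reverse complement of the reverse primer's last k bases, so a perfect k-base overlap needs the forward primer's last k bases to equal them.
Comparing (forward last k vs required): k=1: T vs G ✗; k=2: GT vs GG ✗; k=3: GGT vs GGT ✓; k=4: AGGT vs GGTT ✗; k=5: TAGGT vs GGTTT ✗; k=6: CTAGGT vs GGTTTG ✗; k=7: CCTAGGT vs GGTTTGA ✗.
Only k = 3 is perfect, so the longest perfect 3' overlap is 3.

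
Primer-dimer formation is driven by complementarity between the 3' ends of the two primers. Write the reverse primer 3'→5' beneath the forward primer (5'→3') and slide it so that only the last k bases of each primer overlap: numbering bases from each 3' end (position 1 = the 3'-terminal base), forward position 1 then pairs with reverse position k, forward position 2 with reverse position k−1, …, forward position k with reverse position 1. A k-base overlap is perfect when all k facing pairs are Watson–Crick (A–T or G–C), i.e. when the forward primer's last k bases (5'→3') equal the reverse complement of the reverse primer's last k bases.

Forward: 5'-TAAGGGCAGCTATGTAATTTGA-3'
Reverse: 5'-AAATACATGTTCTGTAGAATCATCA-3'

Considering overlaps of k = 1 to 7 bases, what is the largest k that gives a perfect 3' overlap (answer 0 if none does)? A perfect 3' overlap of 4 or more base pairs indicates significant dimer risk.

Last 7 bases (5'→3') — forward …AATTTGA, reverse …ATCATCA.
Reverse complement of the reverse primer's last 7 bases: TGATGAT; its first k bases are the reverse complement of the reverse primer's last k bases, so a perfect k-base overlap needs the forward primer's last k bases to equal them.
Comparing (forward last k vs required): k=1: A vs T ✗; k=2: GA vs TG ✗; k=3: TGA vs TGA ✓; k=4: TTGA vs TGAT ✗; k=5: TTTGA vs TGATG ✗; k=6: ATTTGA vs TGATGA ✗; k=7: AATTTGA vs TGATGAT ✗.
Only k = 3 is perfect, so the longest perfect 3' overlap is 3.

Longest perfect overlap: 3 complementary base pairs; below the dimer-risk threshold (threshold 4).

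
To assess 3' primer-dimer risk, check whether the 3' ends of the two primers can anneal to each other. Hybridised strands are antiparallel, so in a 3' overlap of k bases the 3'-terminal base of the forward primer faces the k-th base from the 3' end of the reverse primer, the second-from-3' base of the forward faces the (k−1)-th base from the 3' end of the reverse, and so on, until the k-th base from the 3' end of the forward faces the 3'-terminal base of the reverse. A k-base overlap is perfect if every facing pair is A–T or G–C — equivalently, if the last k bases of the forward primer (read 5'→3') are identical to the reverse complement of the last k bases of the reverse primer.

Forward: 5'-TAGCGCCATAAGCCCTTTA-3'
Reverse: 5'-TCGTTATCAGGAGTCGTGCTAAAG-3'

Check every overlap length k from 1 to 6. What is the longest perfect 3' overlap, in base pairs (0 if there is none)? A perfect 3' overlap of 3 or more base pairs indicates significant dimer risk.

Longest perfect overlap: 5 complementary base pairs; significant dimer risk (threshold 3).

Last 6 bases (5'→3') — forward …CCTTTA, reverse …CTAAAG.
Reverse complement of the reverse primer's last 6 bases: CTTTAG; its first k bases are the reverse complement of the reverse primer's last k bases, so a perfect k-base overlap needs the forward primer's last k bases to equal them.
Comparing (forward last k vs required): k=1: A vs C ✗; k=2: TA vs CT ✗; k=3: TTA vs CTT ✗; k=4: TTTA vs CTTT ✗; k=5: CTTTA vs CTTTA ✓; k=6: CCTTTA vs CTTTAG ✗.
Only k = 5 is perfect, so the longest perfect 3' overlap is 5.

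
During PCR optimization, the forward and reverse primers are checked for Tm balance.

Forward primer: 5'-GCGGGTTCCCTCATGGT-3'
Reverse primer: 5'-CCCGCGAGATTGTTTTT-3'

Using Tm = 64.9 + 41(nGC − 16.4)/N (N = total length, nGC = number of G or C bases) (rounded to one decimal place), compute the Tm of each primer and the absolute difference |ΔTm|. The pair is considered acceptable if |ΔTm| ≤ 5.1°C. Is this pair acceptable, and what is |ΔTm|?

Forward: G+C = 11, N = 17 → Tm = 64.9 + 41·(11 − 16.4)/17 = 51.9°C.
Reverse: G+C = 8, N = 17 → Tm = 64.9 + 41·(8 − 16.4)/17 = 44.6°C.
|ΔTm| = |51.9 − 44.6| = 7.3°C, > 5.1°C.

|ΔTm| = 7.3°C; the pair is not acceptable.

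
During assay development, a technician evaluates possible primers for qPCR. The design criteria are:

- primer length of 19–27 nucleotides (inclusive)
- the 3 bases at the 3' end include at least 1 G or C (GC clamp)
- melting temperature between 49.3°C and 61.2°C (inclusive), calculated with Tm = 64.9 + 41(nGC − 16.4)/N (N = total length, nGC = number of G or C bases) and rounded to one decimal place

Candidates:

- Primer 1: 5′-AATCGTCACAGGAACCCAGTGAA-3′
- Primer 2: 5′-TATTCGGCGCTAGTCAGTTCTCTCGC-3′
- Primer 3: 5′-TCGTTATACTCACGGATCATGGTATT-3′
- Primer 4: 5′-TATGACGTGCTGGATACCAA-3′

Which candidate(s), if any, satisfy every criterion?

Primer 1, Primer 2 and Primer 4.

Primer 1 (23 nt, A=9 T=3 G=5 C=6): length 23 ✓; 3' end GAA has 1 G/C ✓; Tm = 64.9 + 41·(11 − 16.4)/23 = 55.3°C ✓ — passes.
Primer 2 (26 nt, A=3 T=9 G=6 C=8): length 26 ✓; 3' end CGC has 3 G/C ✓; Tm = 64.9 + 41·(14 − 16.4)/26 = 61.1°C ✓ — passes.
Primer 3 (26 nt, A=6 T=10 G=5 C=5): length 26 ✓; 3' end ATT has 0 G/C, need ≥1 ✗; Tm = 64.9 + 41·(10 − 16.4)/26 = 54.8°C ✓ — fails.
Primer 4 (20 nt, A=6 T=5 G=5 C=4): length 20 ✓; 3' end CAA has 1 G/C ✓; Tm = 64.9 + 41·(9 − 16.4)/20 = 49.7°C ✓ — passes.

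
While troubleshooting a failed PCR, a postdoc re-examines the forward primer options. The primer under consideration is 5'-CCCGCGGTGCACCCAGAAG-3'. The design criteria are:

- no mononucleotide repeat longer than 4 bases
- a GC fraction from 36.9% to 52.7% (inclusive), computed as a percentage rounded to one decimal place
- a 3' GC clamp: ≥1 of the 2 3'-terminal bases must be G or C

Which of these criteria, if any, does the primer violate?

Base counts: A=4, T=1, G=6, C=8 (length 19).
homopolymer run: longest run = 3 ✓
GC content: GC 14/19 = 73.7%, outside 36.9–52.7% ✗
GC clamp: 3' end AG has 1 G/C ✓

Fails: GC content.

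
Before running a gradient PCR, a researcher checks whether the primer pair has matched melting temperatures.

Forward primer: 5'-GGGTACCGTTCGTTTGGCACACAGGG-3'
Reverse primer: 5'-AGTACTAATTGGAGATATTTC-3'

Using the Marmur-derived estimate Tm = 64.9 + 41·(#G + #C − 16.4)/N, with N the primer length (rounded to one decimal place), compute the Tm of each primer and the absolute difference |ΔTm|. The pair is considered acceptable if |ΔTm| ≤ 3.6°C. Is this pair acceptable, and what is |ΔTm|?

Forward: G+C = 16, N = 26 → Tm = 64.9 + 41·(16 − 16.4)/26 = 64.3°C.
Reverse: G+C = 6, N = 21 → Tm = 64.9 + 41·(6 − 16.4)/21 = 44.6°C.
|ΔTm| = |64.3 − 44.6| = 19.7°C, > 3.6°C.

|ΔTm| = 19.7°C; the pair is not acceptable.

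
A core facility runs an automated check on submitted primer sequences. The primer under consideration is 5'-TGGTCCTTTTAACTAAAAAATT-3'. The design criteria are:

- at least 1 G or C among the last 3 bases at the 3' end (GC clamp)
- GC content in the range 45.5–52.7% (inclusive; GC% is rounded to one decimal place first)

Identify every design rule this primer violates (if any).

Fails: GC clamp, GC content.

Base counts: A=8, T=9, G=2, C=3 (length 22).
GC clamp: 3' end ATT has 0 G/C, need ≥1 ✗
GC content: GC 5/22 = 22.7%, outside 45.5–52.7% ✗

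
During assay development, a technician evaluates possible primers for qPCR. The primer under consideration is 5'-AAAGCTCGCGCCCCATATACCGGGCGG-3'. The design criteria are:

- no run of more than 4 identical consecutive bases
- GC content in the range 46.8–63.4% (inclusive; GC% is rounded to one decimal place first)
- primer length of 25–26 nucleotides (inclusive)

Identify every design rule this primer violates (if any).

Fails: GC content, length.

Base counts: A=6, T=3, G=8, C=10 (length 27).
homopolymer run: longest run = 4 ✓
GC content: GC 18/27 = 66.7%, outside 46.8–63.4% ✗
length: length 27, outside 25–26 ✗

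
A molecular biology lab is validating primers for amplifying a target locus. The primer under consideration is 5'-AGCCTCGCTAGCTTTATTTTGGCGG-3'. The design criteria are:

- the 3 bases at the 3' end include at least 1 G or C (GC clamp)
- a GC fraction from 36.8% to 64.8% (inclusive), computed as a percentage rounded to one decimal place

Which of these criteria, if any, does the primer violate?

Base counts: A=3, T=9, G=7, C=6 (length 25).
GC clamp: 3' end CGG has 3 G/C ✓
GC content: GC 13/25 = 52.0% ✓

Meets all criteria.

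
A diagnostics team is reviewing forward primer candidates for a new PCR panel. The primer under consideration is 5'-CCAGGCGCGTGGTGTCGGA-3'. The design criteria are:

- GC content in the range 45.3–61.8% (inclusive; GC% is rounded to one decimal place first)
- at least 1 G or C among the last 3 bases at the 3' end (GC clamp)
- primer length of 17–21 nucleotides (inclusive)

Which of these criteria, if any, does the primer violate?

Fails: GC content.

Base counts: A=2, T=3, G=9, C=5 (length 19).
GC content: GC 14/19 = 73.7%, outside 45.3–61.8% ✗
GC clamp: 3' end GGA has 2 G/C ✓
length: length 19 ✓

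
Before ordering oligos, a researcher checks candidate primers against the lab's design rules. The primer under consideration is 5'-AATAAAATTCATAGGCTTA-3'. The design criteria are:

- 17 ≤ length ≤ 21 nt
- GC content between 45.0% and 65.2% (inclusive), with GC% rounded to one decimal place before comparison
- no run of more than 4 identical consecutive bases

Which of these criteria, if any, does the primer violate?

Fails: GC content.

Base counts: A=9, T=6, G=2, C=2 (length 19).
length: length 19 ✓
GC content: GC 4/19 = 21.1%, outside 45.0–65.2% ✗
homopolymer run: longest run = 4 ✓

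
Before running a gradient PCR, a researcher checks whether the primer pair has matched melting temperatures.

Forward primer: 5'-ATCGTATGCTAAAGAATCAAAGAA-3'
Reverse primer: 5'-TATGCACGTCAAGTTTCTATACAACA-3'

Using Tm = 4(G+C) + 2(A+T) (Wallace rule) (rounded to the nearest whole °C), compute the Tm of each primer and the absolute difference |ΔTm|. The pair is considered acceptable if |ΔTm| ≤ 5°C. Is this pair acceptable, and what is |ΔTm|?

Forward: A=12 T=5 G=4 C=3 → Tm = 2·17 + 4·7 = 62°C.
Reverse: A=9 T=8 G=3 C=6 → Tm = 2·17 + 4·9 = 70°C.
|ΔTm| = |62 − 70| = 8°C, > 5°C.

|ΔTm| = 8°C; the pair is not acceptable.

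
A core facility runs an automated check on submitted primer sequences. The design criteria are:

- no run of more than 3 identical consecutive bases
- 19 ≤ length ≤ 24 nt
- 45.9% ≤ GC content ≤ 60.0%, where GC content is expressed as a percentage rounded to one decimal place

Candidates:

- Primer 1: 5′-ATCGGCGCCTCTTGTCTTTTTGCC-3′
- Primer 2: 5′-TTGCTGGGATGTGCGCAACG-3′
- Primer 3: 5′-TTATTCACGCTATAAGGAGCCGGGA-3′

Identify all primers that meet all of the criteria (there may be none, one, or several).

Primer 2 only.

Primer 1 (24 nt, A=1 T=10 G=5 C=8): longest run = 5, exceeds 3 ✗; length 24 ✓; GC 13/24 = 54.2% ✓ — fails.
Primer 2 (20 nt, A=3 T=5 G=8 C=4): longest run = 3 ✓; length 20 ✓; GC 12/20 = 60.0% ✓ — passes.
Primer 3 (25 nt, A=7 T=6 G=7 C=5): longest run = 3 ✓; length 25, outside 19–24 ✗; GC 12/25 = 48.0% ✓ — fails.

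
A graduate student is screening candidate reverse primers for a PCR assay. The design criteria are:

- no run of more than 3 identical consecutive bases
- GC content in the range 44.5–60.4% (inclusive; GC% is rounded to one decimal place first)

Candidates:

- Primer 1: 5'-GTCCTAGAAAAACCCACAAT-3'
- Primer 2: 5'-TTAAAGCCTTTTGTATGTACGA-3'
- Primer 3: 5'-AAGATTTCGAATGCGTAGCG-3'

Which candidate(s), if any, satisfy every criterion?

Primer 1 (20 nt, A=9 T=3 G=2 C=6): longest run = 5, exceeds 3 ✗; GC 8/20 = 40.0%, outside 44.5–60.4% ✗ — fails.
Primer 2 (22 nt, A=6 T=9 G=4 C=3): longest run = 4, exceeds 3 ✗; GC 7/22 = 31.8%, outside 44.5–60.4% ✗ — fails.
Primer 3 (20 nt, A=6 T=5 G=6 C=3): longest run = 3 ✓; GC 9/20 = 45.0% ✓ — passes.

Primer 3 only.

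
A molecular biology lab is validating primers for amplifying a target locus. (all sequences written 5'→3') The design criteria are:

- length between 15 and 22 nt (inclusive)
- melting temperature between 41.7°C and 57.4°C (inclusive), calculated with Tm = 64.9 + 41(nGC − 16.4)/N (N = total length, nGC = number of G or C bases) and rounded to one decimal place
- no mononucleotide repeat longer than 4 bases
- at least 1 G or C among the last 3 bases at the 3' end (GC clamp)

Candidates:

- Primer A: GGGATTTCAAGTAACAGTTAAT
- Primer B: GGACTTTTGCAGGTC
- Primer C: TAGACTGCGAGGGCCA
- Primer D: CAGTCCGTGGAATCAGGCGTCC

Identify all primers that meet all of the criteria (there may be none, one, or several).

Primer B and Primer C.

Primer A (22 nt, A=8 T=7 G=5 C=2): length 22 ✓; Tm = 64.9 + 41·(7 − 16.4)/22 = 47.4°C ✓; longest run = 3 ✓; 3' end AAT has 0 G/C, need ≥1 ✗ — fails.
Primer B (15 nt, A=2 T=5 G=5 C=3): length 15 ✓; Tm = 64.9 + 41·(8 − 16.4)/15 = 41.9°C ✓; longest run = 4 ✓; 3' end GTC has 2 G/C ✓ — passes.
Primer C (16 nt, A=4 T=2 G=6 C=4): length 16 ✓; Tm = 64.9 + 41·(10 − 16.4)/16 = 48.5°C ✓; longest run = 3 ✓; 3' end CCA has 2 G/C ✓ — passes.
Primer D (22 nt, A=4 T=4 G=7 C=7): length 22 ✓; Tm = 64.9 + 41·(14 − 16.4)/22 = 60.4°C, outside 41.7–57.4°C ✗; longest run = 2 ✓; 3' end TCC has 2 G/C ✓ — fails.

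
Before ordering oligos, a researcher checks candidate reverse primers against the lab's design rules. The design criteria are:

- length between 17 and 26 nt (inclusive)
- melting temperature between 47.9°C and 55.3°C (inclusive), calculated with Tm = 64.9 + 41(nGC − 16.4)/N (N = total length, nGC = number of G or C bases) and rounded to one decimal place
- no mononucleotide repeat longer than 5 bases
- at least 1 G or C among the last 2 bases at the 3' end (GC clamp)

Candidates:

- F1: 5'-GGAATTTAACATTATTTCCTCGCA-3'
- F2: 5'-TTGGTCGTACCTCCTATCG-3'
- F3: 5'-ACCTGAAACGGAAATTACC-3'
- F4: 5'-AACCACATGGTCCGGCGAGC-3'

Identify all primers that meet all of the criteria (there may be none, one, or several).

F1 (24 nt, A=7 T=9 G=3 C=5): length 24 ✓; Tm = 64.9 + 41·(8 − 16.4)/24 = 50.6°C ✓; longest run = 3 ✓; 3' end CA has 1 G/C ✓ — passes.
F2 (19 nt, A=2 T=7 G=4 C=6): length 19 ✓; Tm = 64.9 + 41·(10 − 16.4)/19 = 51.1°C ✓; longest run = 2 ✓; 3' end CG has 2 G/C ✓ — passes.
F3 (19 nt, A=8 T=3 G=3 C=5): length 19 ✓; Tm = 64.9 + 41·(8 − 16.4)/19 = 46.8°C, outside 47.9–55.3°C ✗; longest run = 3 ✓; 3' end CC has 2 G/C ✓ — fails.
F4 (20 nt, A=5 T=2 G=6 C=7): length 20 ✓; Tm = 64.9 + 41·(13 − 16.4)/20 = 57.9°C, outside 47.9–55.3°C ✗; longest run = 2 ✓; 3' end GC has 2 G/C ✓ — fails.

F1 and F2.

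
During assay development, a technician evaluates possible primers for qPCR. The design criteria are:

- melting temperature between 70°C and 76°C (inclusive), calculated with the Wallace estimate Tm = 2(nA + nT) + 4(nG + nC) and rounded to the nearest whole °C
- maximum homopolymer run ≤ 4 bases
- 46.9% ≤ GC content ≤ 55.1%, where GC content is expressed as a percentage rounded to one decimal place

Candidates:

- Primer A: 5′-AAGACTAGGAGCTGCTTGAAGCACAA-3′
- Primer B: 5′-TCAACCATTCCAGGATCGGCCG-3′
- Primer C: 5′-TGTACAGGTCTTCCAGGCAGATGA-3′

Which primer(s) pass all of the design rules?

Primer A (26 nt, A=10 T=4 G=7 C=5): Tm = 2·14 + 4·12 = 76°C ✓; longest run = 2 ✓; GC 12/26 = 46.2%, outside 46.9–55.1% ✗ — fails.
Primer B (22 nt, A=5 T=4 G=5 C=8): Tm = 2·9 + 4·13 = 70°C ✓; longest run = 2 ✓; GC 13/22 = 59.1%, outside 46.9–55.1% ✗ — fails.
Primer C (24 nt, A=6 T=6 G=7 C=5): Tm = 2·12 + 4·12 = 72°C ✓; longest run = 2 ✓; GC 12/24 = 50.0% ✓ — passes.

Primer C only.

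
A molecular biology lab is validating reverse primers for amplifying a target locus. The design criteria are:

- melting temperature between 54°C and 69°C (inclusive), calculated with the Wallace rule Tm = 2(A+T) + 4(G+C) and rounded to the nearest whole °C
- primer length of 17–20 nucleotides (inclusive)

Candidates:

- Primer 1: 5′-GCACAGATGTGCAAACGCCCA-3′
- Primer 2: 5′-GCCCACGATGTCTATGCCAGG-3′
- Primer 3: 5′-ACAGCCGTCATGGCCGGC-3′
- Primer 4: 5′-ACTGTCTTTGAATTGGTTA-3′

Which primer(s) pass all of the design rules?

Primer 1 (21 nt, A=7 T=2 G=5 C=7): Tm = 2·9 + 4·12 = 66°C ✓; length 21, outside 17–20 ✗ — fails.
Primer 2 (21 nt, A=4 T=4 G=6 C=7): Tm = 2·8 + 4·13 = 68°C ✓; length 21, outside 17–20 ✗ — fails.
Primer 3 (18 nt, A=3 T=2 G=6 C=7): Tm = 2·5 + 4·13 = 62°C ✓; length 18 ✓ — passes.
Primer 4 (19 nt, A=4 T=9 G=4 C=2): Tm = 2·13 + 4·6 = 50°C, outside 54–69°C ✗; length 19 ✓ — fails.

Primer 3 only.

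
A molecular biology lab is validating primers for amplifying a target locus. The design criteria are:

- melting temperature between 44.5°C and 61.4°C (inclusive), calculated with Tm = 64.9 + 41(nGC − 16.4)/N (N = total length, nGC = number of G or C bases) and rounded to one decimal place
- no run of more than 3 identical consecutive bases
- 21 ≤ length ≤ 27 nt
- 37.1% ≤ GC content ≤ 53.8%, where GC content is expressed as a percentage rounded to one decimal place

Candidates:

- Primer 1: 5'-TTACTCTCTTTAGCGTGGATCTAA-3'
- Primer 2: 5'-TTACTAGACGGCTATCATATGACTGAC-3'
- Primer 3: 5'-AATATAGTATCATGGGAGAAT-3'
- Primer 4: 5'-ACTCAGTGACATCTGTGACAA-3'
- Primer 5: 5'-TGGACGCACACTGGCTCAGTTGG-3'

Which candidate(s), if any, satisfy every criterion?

Primer 1, Primer 2 and Primer 4.

Primer 1 (24 nt, A=5 T=10 G=4 C=5): Tm = 64.9 + 41·(9 − 16.4)/24 = 52.3°C ✓; longest run = 3 ✓; length 24 ✓; GC 9/24 = 37.5% ✓ — passes.
Primer 2 (27 nt, A=8 T=8 G=5 C=6): Tm = 64.9 + 41·(11 − 16.4)/27 = 56.7°C ✓; longest run = 2 ✓; length 27 ✓; GC 11/27 = 40.7% ✓ — passes.
Primer 3 (21 nt, A=9 T=6 G=5 C=1): Tm = 64.9 + 41·(6 − 16.4)/21 = 44.6°C ✓; longest run = 3 ✓; length 21 ✓; GC 6/21 = 28.6%, outside 37.1–53.8% ✗ — fails.
Primer 4 (21 nt, A=7 T=5 G=4 C=5): Tm = 64.9 + 41·(9 − 16.4)/21 = 50.5°C ✓; longest run = 2 ✓; length 21 ✓; GC 9/21 = 42.9% ✓ — passes.
Primer 5 (23 nt, A=4 T=5 G=8 C=6): Tm = 64.9 + 41·(14 − 16.4)/23 = 60.6°C ✓; longest run = 2 ✓; length 23 ✓; GC 14/23 = 60.9%, outside 37.1–53.8% ✗ — fails.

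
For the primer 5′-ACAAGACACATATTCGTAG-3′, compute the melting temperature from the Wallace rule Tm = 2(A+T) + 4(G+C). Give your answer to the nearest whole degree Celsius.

Base counts: A=8, T=4, G=3, C=4 (length 19).
Tm = 2·(8+4) + 4·(3+4) = 2·12 + 4·7 = 24 + 28 = 52°C.

52°C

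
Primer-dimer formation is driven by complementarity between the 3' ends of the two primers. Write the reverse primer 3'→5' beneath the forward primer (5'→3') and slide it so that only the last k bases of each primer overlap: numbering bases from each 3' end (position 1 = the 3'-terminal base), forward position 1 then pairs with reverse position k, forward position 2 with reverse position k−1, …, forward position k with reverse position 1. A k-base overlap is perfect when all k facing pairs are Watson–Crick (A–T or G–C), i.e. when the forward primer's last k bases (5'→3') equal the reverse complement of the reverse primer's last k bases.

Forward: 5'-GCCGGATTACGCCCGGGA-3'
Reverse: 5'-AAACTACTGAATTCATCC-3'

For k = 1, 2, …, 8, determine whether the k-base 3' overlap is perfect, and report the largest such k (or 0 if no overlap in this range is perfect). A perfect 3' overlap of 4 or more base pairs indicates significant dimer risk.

Last 8 bases (5'→3') — forward …GCCCGGGA, reverse …ATTCATCC.
Reverse complement of the reverse primer's last 8 bases: GGATGAAT; its first k bases are the reverse complement of the reverse primer's last k bases, so a perfect k-base overlap needs the forward primer's last k bases to equal them.
Comparing (forward last k vs required): k=1: A vs G ✗; k=2: GA vs GG ✗; k=3: GGA vs GGA ✓; k=4: GGGA vs GGAT ✗; k=5: CGGGA vs GGATG ✗; k=6: CCGGGA vs GGATGA ✗; k=7: CCCGGGA vs GGATGAA ✗; k=8: GCCCGGGA vs GGATGAAT ✗.
Only k = 3 is perfect, so the longest perfect 3' overlap is 3.

Longest perfect overlap: 3 complementary base pairs; below the dimer-risk threshold (threshold 4).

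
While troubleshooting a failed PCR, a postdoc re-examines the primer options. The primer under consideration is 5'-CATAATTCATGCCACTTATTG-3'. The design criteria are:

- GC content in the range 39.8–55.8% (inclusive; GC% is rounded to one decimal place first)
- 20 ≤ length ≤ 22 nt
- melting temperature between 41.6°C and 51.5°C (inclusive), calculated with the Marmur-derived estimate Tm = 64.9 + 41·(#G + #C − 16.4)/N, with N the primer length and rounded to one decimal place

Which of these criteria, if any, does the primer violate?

Fails: GC content.

Base counts: A=6, T=8, G=2, C=5 (length 21).
GC content: GC 7/21 = 33.3%, outside 39.8–55.8% ✗
length: length 21 ✓
Tm: Tm = 64.9 + 41·(7 − 16.4)/21 = 46.5°C ✓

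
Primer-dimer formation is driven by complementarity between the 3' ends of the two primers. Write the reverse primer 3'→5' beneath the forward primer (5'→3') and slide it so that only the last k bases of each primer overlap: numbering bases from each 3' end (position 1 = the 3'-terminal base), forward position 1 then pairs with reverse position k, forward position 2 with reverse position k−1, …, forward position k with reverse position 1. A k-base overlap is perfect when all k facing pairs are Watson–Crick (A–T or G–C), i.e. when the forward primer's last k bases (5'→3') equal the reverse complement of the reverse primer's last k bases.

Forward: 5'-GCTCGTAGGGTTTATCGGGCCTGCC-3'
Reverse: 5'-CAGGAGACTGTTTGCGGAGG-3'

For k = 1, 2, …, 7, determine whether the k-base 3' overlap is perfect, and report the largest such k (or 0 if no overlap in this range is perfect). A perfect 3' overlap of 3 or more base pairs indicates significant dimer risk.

Last 7 bases (5'→3') — forward …GCCTGCC, reverse …GCGGAGG.
Reverse complement of the reverse primer's last 7 bases: CCTCCGC; its first k bases are the reverse complement of the reverse primer's last k bases, so a perfect k-base overlap needs the forward primer's last k bases to equal them.
Comparing (forward last k vs required): k=1: C vs C ✓; k=2: CC vs CC ✓; k=3: GCC vs CCT ✗; k=4: TGCC vs CCTC ✗; k=5: CTGCC vs CCTCC ✗; k=6: CCTGCC vs CCTCCG ✗; k=7: GCCTGCC vs CCTCCGC ✗.
Perfect overlaps at k = 1, 2; the largest is 2.

Longest perfect overlap: 2 complementary base pairs; below the dimer-risk threshold (threshold 3).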